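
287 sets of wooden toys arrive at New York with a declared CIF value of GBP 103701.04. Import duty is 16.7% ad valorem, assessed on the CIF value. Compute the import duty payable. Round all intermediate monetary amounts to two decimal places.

Import duty: GBP 17318.07

Import duty = 103701.04 × 16.7% = 17318.07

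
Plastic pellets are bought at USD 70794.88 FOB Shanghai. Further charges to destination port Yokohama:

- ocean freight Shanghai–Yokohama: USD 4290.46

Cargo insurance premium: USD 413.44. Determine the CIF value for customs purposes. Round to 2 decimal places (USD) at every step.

CIF value: USD 75498.78

CIF = FOB price + freight + insurance
CIF = 70794.88 + 4290.46 + 413.44 = 75498.78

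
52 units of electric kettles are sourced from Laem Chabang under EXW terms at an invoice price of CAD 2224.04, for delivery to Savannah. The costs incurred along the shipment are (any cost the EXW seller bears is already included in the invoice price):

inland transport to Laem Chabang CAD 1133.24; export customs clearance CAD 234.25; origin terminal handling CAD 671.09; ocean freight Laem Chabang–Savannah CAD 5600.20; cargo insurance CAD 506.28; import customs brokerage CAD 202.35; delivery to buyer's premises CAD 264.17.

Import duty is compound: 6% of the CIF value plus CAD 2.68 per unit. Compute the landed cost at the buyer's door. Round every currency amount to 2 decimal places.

EXW: the seller makes goods available at their premises; the buyer bears all onward costs.
CIF value = EXW price + inland to port + export clearance + origin terminal + freight + insurance = 2224.04 + 1133.24 + 234.25 + 671.09 + 5600.20 + 506.28 = 10369.10
Ad valorem component: 10369.10 × 6% = 622.15
Specific component: 52 × 2.68 = 139.36
Import duty = 622.15 + 139.36 = 761.51
Buyer bears: inland to port 1133.24 + export clearance 234.25 + origin terminal 671.09 + freight 5600.20 + insurance 506.28 + brokerage 202.35 + delivery 264.17 + duty 761.51 = 9373.09
Landed cost = invoice 2224.04 + 9373.09 = 11597.13

Total landed cost: CAD 11597.13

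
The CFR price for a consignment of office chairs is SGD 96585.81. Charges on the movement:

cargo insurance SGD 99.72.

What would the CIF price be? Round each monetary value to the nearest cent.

CIF price: SGD 96685.53

From CFR to CIF, the seller additionally bears: insurance.
CIF price = 96585.81 + 99.72 = 96685.53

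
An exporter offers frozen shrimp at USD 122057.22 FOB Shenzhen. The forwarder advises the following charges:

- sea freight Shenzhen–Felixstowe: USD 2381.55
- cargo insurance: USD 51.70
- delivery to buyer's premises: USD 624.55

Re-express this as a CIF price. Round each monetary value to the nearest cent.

Not relevant to the conversion: delivery — on the buyer under both terms; not part of either seller's price.
From FOB to CIF, the seller additionally bears: freight, insurance.
CIF price = 122057.22 + 2381.55 + 51.70 = 124490.47

CIF price: USD 124490.47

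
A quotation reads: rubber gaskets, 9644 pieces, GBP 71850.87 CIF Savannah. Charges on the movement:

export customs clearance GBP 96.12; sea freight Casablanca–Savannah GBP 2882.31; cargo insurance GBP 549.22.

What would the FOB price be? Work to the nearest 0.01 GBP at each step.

FOB price: GBP 68419.34

Not relevant to the conversion: export clearance — on the seller under both CIF and FOB; already in the CIF price and stays in the FOB price.
From CIF to FOB, the seller no longer bears: freight, insurance.
FOB price = 71850.87 − 2882.31 − 549.22 = 68419.34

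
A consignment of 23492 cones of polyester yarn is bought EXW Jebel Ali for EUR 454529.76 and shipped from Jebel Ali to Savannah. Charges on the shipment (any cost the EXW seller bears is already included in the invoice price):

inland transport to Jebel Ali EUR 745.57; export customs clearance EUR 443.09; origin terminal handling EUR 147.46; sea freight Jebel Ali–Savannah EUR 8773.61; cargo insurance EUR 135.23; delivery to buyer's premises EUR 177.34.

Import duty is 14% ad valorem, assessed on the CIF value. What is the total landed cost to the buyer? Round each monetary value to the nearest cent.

Total landed cost: EUR 530020.52

EXW: the seller makes goods available at their premises; the buyer bears all onward costs.
CIF value = EXW price + inland to port + export clearance + origin terminal + freight + insurance = 454529.76 + 745.57 + 443.09 + 147.46 + 8773.61 + 135.23 = 464774.72
Import duty = 464774.72 × 14% = 65068.46
Buyer bears: inland to port 745.57 + export clearance 443.09 + origin terminal 147.46 + freight 8773.61 + insurance 135.23 + delivery 177.34 + duty 65068.46 = 75490.76
Landed cost = invoice 454529.76 + 75490.76 = 530020.52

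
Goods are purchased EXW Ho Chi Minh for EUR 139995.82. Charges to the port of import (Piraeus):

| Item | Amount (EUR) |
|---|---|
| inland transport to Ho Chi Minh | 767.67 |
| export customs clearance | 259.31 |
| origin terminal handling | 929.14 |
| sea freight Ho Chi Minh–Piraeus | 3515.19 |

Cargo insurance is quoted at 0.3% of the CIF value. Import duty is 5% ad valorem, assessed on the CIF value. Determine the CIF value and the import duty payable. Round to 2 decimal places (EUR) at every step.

CIF value: EUR 145904.84; import duty: EUR 7295.24

Let C be the CIF value. C = EXW price + pre-shipment costs + freight + 0.3% × C
C − 0.3% × C = 139995.82 + 767.67 + 259.31 + 929.14 + 3515.19
0.997 × C = 145467.13
C = 145467.13 / 0.997 = 145904.84
Insurance premium = 0.3% × 145904.84 = 437.71
Import duty = 145904.84 × 5% = 7295.24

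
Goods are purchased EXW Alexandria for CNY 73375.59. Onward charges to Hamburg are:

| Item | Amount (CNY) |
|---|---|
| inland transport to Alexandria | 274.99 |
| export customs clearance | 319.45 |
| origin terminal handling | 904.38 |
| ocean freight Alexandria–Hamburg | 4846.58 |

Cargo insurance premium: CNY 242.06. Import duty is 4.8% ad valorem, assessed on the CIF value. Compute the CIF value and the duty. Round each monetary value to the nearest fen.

CIF value: CNY 79963.05; import duty: CNY 3838.23

CIF = EXW price + pre-shipment costs + freight + insurance
CIF = 73375.59 + 274.99 + 319.45 + 904.38 + 4846.58 + 242.06 = 79963.05
Import duty = 79963.05 × 4.8% = 3838.23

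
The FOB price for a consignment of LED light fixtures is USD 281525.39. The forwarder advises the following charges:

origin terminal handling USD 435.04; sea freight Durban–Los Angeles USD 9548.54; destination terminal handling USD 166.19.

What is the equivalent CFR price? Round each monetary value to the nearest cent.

Not relevant to the conversion: origin terminal — on the seller under both FOB and CFR; already in the FOB price and stays in the CFR price. destination terminal — on the buyer under both terms; not part of either seller's price.
From FOB to CFR, the seller additionally bears: freight.
CFR price = 281525.39 + 9548.54 = 291073.93

CFR price: USD 291073.93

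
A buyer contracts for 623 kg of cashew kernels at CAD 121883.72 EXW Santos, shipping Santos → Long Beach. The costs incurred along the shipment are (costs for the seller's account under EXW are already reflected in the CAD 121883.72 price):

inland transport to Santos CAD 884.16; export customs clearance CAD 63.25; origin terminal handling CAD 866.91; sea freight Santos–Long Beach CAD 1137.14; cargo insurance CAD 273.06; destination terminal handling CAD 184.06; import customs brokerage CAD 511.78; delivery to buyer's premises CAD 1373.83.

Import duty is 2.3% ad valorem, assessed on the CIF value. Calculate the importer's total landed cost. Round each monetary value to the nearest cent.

EXW: the seller makes goods available at their premises; the buyer bears all onward costs.
CIF value = EXW price + inland to port + export clearance + origin terminal + freight + insurance = 121883.72 + 884.16 + 63.25 + 866.91 + 1137.14 + 273.06 = 125108.24
Import duty = 125108.24 × 2.3% = 2877.49
Buyer bears: inland to port 884.16 + export clearance 63.25 + origin terminal 866.91 + freight 1137.14 + insurance 273.06 + destination terminal 184.06 + brokerage 511.78 + delivery 1373.83 + duty 2877.49 = 8171.68
Landed cost = invoice 121883.72 + 8171.68 = 130055.40

Total landed cost: CAD 130055.40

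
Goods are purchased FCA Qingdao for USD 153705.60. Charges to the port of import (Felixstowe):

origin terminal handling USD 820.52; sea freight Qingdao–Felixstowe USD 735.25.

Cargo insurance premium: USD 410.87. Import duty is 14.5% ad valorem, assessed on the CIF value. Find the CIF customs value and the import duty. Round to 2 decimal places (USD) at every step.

CIF = FCA price + pre-shipment costs + freight + insurance
CIF = 153705.60 + 820.52 + 735.25 + 410.87 = 155672.24
Import duty = 155672.24 × 14.5% = 22572.47

CIF value: USD 155672.24; import duty: USD 22572.47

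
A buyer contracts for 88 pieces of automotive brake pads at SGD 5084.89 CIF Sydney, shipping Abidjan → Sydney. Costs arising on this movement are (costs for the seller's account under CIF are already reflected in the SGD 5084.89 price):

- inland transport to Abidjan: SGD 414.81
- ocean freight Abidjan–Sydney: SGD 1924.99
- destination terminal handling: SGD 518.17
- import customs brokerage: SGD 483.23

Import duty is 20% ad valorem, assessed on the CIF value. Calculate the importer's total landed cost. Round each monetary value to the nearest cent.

CIF: the seller pays costs through ocean freight and marine insurance to the destination port.
Already in the invoice (seller's account under CIF): inland to port, freight — exclude.
The CIF price already equals the CIF value: 5084.89
Import duty = 5084.89 × 20% = 1016.98
Buyer bears: destination terminal 518.17 + brokerage 483.23 + duty 1016.98 = 2018.38
Landed cost = invoice 5084.89 + 2018.38 = 7103.27

Total landed cost: SGD 7103.27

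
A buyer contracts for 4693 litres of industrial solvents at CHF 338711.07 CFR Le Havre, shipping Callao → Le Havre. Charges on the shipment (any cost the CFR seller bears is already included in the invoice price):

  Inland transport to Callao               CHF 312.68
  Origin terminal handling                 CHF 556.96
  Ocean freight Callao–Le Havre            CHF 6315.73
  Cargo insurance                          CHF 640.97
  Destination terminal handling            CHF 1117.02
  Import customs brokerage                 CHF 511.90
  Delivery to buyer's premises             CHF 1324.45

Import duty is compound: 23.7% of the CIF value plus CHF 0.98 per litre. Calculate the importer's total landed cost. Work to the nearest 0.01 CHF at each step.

CFR: the seller pays costs through ocean freight to the destination port, but not insurance.
Already in the invoice (seller's account under CFR): inland to port, origin terminal, freight — exclude.
CIF value = CFR price + insurance = 338711.07 + 640.97 = 339352.04
Ad valorem component: 339352.04 × 23.7% = 80426.43
Specific component: 4693 × 0.98 = 4599.14
Import duty = 80426.43 + 4599.14 = 85025.57
Buyer bears: insurance 640.97 + destination terminal 1117.02 + brokerage 511.90 + delivery 1324.45 + duty 85025.57 = 88619.91
Landed cost = invoice 338711.07 + 88619.91 = 427330.98

Total landed cost: CHF 427330.98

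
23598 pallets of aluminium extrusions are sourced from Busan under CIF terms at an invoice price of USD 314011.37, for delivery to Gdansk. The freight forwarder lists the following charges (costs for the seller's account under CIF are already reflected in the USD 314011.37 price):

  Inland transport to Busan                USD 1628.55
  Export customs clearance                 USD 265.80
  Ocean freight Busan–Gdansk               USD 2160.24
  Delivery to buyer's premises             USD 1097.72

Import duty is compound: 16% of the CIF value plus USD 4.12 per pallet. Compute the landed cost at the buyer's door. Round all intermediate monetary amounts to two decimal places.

Total landed cost: USD 462574.67

CIF: the seller pays costs through ocean freight and marine insurance to the destination port.
Already in the invoice (seller's account under CIF): inland to port, export clearance, freight — exclude.
The CIF price already equals the CIF value: 314011.37
Ad valorem component: 314011.37 × 16% = 50241.82
Specific component: 23598 × 4.12 = 97223.76
Import duty = 50241.82 + 97223.76 = 147465.58
Buyer bears: delivery 1097.72 + duty 147465.58 = 148563.30
Landed cost = invoice 314011.37 + 148563.30 = 462574.67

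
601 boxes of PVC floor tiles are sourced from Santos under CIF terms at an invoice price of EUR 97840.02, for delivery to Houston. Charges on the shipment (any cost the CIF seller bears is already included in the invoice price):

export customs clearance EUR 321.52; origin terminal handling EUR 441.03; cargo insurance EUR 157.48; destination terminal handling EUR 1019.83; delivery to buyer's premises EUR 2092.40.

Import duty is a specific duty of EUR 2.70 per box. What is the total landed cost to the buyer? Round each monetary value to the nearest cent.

CIF: the seller pays costs through ocean freight and marine insurance to the destination port.
Already in the invoice (seller's account under CIF): export clearance, origin terminal, insurance — exclude.
The CIF price already equals the CIF value: 97840.02
Import duty = 601 × 2.70 = 1622.70
Buyer bears: destination terminal 1019.83 + delivery 2092.40 + duty 1622.70 = 4734.93
Landed cost = invoice 97840.02 + 4734.93 = 102574.95

Total landed cost: EUR 102574.95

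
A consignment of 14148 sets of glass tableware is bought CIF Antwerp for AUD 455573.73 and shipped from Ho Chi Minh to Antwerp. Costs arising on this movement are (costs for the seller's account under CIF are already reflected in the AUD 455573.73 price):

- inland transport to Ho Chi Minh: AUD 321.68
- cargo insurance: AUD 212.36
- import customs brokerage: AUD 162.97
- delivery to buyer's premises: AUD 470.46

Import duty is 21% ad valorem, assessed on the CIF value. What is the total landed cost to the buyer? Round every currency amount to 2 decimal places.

Total landed cost: AUD 551877.64

CIF: the seller pays costs through ocean freight and marine insurance to the destination port.
Already in the invoice (seller's account under CIF): inland to port, insurance — exclude.
The CIF price already equals the CIF value: 455573.73
Import duty = 455573.73 × 21% = 95670.48
Buyer bears: brokerage 162.97 + delivery 470.46 + duty 95670.48 = 96303.91
Landed cost = invoice 455573.73 + 96303.91 = 551877.64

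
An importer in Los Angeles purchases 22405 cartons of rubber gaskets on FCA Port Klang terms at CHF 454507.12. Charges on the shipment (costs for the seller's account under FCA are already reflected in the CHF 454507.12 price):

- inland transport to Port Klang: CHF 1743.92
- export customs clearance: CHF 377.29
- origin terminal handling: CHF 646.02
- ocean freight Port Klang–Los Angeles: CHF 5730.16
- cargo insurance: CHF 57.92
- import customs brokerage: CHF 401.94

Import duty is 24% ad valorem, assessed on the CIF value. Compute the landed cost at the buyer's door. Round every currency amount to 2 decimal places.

FCA: the seller delivers export-cleared goods to the carrier; the buyer bears costs from that point.
Already in the invoice (seller's account under FCA): inland to port, export clearance — exclude.
CIF value = FCA price + origin terminal + freight + insurance = 454507.12 + 646.02 + 5730.16 + 57.92 = 460941.22
Import duty = 460941.22 × 24% = 110625.89
Buyer bears: origin terminal 646.02 + freight 5730.16 + insurance 57.92 + brokerage 401.94 + duty 110625.89 = 117461.93
Landed cost = invoice 454507.12 + 117461.93 = 571969.05

Total landed cost: CHF 571969.05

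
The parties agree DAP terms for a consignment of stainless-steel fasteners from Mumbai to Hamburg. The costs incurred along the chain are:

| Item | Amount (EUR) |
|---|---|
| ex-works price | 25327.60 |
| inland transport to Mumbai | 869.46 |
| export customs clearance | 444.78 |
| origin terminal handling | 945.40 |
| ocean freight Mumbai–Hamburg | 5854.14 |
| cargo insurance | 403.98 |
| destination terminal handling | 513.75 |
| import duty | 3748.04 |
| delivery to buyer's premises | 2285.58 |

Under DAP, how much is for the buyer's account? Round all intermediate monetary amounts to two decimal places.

DAP: the seller bears all costs to the named destination except import duty and clearance.
Seller's account: goods 25327.60 + inland to port 869.46 + export clearance 444.78 + origin terminal 945.40 + freight 5854.14 + insurance 403.98 + destination terminal 513.75 + delivery 2285.58 = 36644.69
Buyer's account: duty 3748.04 = 3748.04

Buyer's account: EUR 3748.04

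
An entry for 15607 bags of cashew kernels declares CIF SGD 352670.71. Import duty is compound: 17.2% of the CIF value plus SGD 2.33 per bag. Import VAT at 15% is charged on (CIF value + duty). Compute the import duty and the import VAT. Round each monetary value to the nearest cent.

Import duty: SGD 97023.67; import VAT: SGD 67454.16

Ad valorem component: 352670.71 × 17.2% = 60659.36
Specific component: 15607 × 2.33 = 36364.31
Import duty = 60659.36 + 36364.31 = 97023.67
VAT base = CIF + duty = 352670.71 + 97023.67 = 449694.38
Import VAT = 449694.38 × 15% = 67454.16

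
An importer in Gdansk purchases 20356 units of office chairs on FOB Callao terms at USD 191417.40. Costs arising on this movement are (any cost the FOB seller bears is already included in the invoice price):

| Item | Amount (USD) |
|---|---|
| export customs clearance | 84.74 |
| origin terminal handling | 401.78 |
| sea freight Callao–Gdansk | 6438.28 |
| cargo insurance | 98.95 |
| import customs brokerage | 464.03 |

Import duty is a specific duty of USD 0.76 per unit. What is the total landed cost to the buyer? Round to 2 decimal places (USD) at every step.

FOB: the seller bears costs until goods are on board at the origin port; the buyer bears freight, insurance and all costs thereafter.
Already in the invoice (seller's account under FOB): export clearance, origin terminal — exclude.
CIF value = FOB price + freight + insurance = 191417.40 + 6438.28 + 98.95 = 197954.63
Import duty = 20356 × 0.76 = 15470.56
Buyer bears: freight 6438.28 + insurance 98.95 + brokerage 464.03 + duty 15470.56 = 22471.82
Landed cost = invoice 191417.40 + 22471.82 = 213889.22

Total landed cost: USD 213889.22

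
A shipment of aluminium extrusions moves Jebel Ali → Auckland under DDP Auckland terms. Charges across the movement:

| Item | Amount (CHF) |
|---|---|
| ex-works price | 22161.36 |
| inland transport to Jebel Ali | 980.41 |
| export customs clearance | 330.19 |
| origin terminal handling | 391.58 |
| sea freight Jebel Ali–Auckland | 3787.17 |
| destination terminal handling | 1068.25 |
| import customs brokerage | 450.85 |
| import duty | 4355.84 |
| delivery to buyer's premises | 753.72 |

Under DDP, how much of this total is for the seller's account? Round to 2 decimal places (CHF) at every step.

Seller's account: CHF 34279.37

DDP: the seller bears all costs including import duty.
Seller's account: goods 22161.36 + inland to port 980.41 + export clearance 330.19 + origin terminal 391.58 + freight 3787.17 + destination terminal 1068.25 + brokerage 450.85 + duty 4355.84 + delivery 753.72 = 34279.37
Buyer's account: 0.00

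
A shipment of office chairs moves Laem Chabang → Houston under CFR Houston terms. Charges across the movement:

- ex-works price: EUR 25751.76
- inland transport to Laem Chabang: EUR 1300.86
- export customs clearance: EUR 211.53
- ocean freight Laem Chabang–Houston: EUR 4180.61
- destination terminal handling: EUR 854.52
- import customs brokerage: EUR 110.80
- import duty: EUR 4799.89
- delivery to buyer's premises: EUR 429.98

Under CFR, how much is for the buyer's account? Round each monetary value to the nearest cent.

Buyer's account: EUR 6195.19

CFR: the seller pays costs through ocean freight to the destination port, but not insurance.
Seller's account: goods 25751.76 + inland to port 1300.86 + export clearance 211.53 + freight 4180.61 = 31444.76
Buyer's account: destination terminal 854.52 + brokerage 110.80 + duty 4799.89 + delivery 429.98 = 6195.19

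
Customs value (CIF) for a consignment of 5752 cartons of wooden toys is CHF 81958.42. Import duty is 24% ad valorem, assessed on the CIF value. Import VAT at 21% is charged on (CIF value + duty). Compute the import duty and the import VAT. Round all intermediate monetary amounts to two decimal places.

Import duty: CHF 19670.02; import VAT: CHF 21341.97

Import duty = 81958.42 × 24% = 19670.02
VAT base = CIF + duty = 81958.42 + 19670.02 = 101628.44
Import VAT = 101628.44 × 21% = 21341.97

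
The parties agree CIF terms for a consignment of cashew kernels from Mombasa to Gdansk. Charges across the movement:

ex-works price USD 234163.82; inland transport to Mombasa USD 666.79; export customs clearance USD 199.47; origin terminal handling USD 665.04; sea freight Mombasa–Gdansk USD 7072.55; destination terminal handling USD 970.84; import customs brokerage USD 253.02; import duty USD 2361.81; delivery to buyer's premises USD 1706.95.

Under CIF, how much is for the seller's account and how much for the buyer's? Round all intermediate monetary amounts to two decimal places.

CIF: the seller pays costs through ocean freight and marine insurance to the destination port.
Seller's account: goods 234163.82 + inland to port 666.79 + export clearance 199.47 + origin terminal 665.04 + freight 7072.55 = 242767.67
Buyer's account: destination terminal 970.84 + brokerage 253.02 + duty 2361.81 + delivery 1706.95 = 5292.62

Seller: USD 242767.67; buyer: USD 5292.62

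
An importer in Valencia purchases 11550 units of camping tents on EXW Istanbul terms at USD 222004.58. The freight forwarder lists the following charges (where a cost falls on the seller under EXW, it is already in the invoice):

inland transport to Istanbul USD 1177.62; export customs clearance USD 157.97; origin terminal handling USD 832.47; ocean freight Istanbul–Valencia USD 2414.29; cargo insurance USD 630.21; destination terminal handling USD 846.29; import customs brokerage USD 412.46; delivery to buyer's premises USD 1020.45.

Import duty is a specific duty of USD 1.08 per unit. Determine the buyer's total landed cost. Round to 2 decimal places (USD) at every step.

EXW: the seller makes goods available at their premises; the buyer bears all onward costs.
CIF value = EXW price + inland to port + export clearance + origin terminal + freight + insurance = 222004.58 + 1177.62 + 157.97 + 832.47 + 2414.29 + 630.21 = 227217.14
Import duty = 11550 × 1.08 = 12474.00
Buyer bears: inland to port 1177.62 + export clearance 157.97 + origin terminal 832.47 + freight 2414.29 + insurance 630.21 + destination terminal 846.29 + brokerage 412.46 + delivery 1020.45 + duty 12474.00 = 19965.76
Landed cost = invoice 222004.58 + 19965.76 = 241970.34

Total landed cost: USD 241970.34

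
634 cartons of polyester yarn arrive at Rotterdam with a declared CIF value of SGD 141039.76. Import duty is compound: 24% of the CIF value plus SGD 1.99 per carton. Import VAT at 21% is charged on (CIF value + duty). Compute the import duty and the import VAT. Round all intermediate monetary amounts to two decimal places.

Ad valorem component: 141039.76 × 24% = 33849.54
Specific component: 634 × 1.99 = 1261.66
Import duty = 33849.54 + 1261.66 = 35111.20
VAT base = CIF + duty = 141039.76 + 35111.20 = 176150.96
Import VAT = 176150.96 × 21% = 36991.70

Import duty: SGD 35111.20; import VAT: SGD 36991.70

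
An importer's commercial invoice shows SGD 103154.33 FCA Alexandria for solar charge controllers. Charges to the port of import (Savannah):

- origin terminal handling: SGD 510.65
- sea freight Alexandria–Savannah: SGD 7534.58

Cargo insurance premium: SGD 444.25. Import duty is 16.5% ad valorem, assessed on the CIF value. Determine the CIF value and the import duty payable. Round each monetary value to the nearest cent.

CIF value: SGD 111643.81; import duty: SGD 18421.23

CIF = FCA price + pre-shipment costs + freight + insurance
CIF = 103154.33 + 510.65 + 7534.58 + 444.25 = 111643.81
Import duty = 111643.81 × 16.5% = 18421.23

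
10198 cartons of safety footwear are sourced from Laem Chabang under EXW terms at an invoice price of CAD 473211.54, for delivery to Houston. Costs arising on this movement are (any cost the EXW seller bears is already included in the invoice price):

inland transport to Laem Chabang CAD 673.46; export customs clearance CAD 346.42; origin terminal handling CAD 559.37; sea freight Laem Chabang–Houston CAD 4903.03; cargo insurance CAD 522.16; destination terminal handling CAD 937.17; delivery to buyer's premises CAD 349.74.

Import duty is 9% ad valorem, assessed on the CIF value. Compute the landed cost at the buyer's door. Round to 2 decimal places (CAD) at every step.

EXW: the seller makes goods available at their premises; the buyer bears all onward costs.
CIF value = EXW price + inland to port + export clearance + origin terminal + freight + insurance = 473211.54 + 673.46 + 346.42 + 559.37 + 4903.03 + 522.16 = 480215.98
Import duty = 480215.98 × 9% = 43219.44
Buyer bears: inland to port 673.46 + export clearance 346.42 + origin terminal 559.37 + freight 4903.03 + insurance 522.16 + destination terminal 937.17 + delivery 349.74 + duty 43219.44 = 51510.79
Landed cost = invoice 473211.54 + 51510.79 = 524722.33

Total landed cost: CAD 524722.33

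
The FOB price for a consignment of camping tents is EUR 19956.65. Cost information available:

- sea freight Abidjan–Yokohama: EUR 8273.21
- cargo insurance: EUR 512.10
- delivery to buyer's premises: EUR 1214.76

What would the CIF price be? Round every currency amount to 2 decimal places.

Not relevant to the conversion: delivery — on the buyer under both terms; not part of either seller's price.
From FOB to CIF, the seller additionally bears: freight, insurance.
CIF price = 19956.65 + 8273.21 + 512.10 = 28741.96

CIF price: EUR 28741.96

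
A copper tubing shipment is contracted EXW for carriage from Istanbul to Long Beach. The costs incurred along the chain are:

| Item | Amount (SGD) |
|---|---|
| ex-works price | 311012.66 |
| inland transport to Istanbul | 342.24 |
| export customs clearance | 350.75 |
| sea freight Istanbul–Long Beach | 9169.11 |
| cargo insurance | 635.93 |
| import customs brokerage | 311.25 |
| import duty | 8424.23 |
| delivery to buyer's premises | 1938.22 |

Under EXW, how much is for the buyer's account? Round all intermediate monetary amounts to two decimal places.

EXW: the seller makes goods available at their premises; the buyer bears all onward costs.
Seller's account: goods 311012.66 = 311012.66
Buyer's account: inland to port 342.24 + export clearance 350.75 + freight 9169.11 + insurance 635.93 + brokerage 311.25 + duty 8424.23 + delivery 1938.22 = 21171.73

Buyer's account: SGD 21171.73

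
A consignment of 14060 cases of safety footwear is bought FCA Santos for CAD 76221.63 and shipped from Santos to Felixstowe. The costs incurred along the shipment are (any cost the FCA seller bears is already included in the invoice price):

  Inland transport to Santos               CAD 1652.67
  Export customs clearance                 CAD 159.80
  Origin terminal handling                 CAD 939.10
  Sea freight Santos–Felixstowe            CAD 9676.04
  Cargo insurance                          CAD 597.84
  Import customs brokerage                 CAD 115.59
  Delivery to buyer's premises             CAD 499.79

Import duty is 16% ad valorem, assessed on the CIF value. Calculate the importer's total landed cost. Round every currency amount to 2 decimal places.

Total landed cost: CAD 102039.53

FCA: the seller delivers export-cleared goods to the carrier; the buyer bears costs from that point.
Already in the invoice (seller's account under FCA): inland to port, export clearance — exclude.
CIF value = FCA price + origin terminal + freight + insurance = 76221.63 + 939.10 + 9676.04 + 597.84 = 87434.61
Import duty = 87434.61 × 16% = 13989.54
Buyer bears: origin terminal 939.10 + freight 9676.04 + insurance 597.84 + brokerage 115.59 + delivery 499.79 + duty 13989.54 = 25817.90
Landed cost = invoice 76221.63 + 25817.90 = 102039.53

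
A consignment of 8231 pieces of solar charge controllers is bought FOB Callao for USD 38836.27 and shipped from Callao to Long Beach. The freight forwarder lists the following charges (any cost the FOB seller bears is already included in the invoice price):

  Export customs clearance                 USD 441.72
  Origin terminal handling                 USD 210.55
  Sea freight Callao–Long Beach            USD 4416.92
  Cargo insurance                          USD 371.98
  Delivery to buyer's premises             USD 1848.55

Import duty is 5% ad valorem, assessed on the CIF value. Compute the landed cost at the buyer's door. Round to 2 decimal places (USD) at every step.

Total landed cost: USD 47654.98

FOB: the seller bears costs until goods are on board at the origin port; the buyer bears freight, insurance and all costs thereafter.
Already in the invoice (seller's account under FOB): export clearance, origin terminal — exclude.
CIF value = FOB price + freight + insurance = 38836.27 + 4416.92 + 371.98 = 43625.17
Import duty = 43625.17 × 5% = 2181.26
Buyer bears: freight 4416.92 + insurance 371.98 + delivery 1848.55 + duty 2181.26 = 8818.71
Landed cost = invoice 38836.27 + 8818.71 = 47654.98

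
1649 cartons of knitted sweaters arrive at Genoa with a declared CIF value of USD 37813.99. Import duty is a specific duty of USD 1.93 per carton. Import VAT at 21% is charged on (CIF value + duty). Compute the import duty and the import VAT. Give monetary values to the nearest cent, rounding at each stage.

Import duty: USD 3182.57; import VAT: USD 8609.28

Import duty = 1649 × 1.93 = 3182.57
VAT base = CIF + duty = 37813.99 + 3182.57 = 40996.56
Import VAT = 40996.56 × 21% = 8609.28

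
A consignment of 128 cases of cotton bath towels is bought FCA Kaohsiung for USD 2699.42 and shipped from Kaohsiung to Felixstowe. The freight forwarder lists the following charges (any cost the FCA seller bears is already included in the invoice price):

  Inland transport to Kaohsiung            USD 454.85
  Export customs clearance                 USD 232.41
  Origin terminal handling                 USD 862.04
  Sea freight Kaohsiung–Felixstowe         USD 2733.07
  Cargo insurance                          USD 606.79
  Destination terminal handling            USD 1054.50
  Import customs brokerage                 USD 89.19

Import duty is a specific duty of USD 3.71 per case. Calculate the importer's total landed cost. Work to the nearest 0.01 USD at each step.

FCA: the seller delivers export-cleared goods to the carrier; the buyer bears costs from that point.
Already in the invoice (seller's account under FCA): inland to port, export clearance — exclude.
CIF value = FCA price + origin terminal + freight + insurance = 2699.42 + 862.04 + 2733.07 + 606.79 = 6901.32
Import duty = 128 × 3.71 = 474.88
Buyer bears: origin terminal 862.04 + freight 2733.07 + insurance 606.79 + destination terminal 1054.50 + brokerage 89.19 + duty 474.88 = 5820.47
Landed cost = invoice 2699.42 + 5820.47 = 8519.89

Total landed cost: USD 8519.89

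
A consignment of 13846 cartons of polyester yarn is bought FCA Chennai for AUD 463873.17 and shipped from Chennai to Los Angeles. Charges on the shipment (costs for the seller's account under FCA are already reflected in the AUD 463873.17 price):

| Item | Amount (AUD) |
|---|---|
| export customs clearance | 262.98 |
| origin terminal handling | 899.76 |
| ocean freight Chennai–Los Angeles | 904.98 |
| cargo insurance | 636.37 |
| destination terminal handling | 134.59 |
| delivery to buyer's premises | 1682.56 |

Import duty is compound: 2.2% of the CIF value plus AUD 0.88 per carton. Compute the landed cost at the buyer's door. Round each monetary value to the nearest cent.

FCA: the seller delivers export-cleared goods to the carrier; the buyer bears costs from that point.
Already in the invoice (seller's account under FCA): export clearance — exclude.
CIF value = FCA price + origin terminal + freight + insurance = 463873.17 + 899.76 + 904.98 + 636.37 = 466314.28
Ad valorem component: 466314.28 × 2.2% = 10258.91
Specific component: 13846 × 0.88 = 12184.48
Import duty = 10258.91 + 12184.48 = 22443.39
Buyer bears: origin terminal 899.76 + freight 904.98 + insurance 636.37 + destination terminal 134.59 + delivery 1682.56 + duty 22443.39 = 26701.65
Landed cost = invoice 463873.17 + 26701.65 = 490574.82

Total landed cost: AUD 490574.82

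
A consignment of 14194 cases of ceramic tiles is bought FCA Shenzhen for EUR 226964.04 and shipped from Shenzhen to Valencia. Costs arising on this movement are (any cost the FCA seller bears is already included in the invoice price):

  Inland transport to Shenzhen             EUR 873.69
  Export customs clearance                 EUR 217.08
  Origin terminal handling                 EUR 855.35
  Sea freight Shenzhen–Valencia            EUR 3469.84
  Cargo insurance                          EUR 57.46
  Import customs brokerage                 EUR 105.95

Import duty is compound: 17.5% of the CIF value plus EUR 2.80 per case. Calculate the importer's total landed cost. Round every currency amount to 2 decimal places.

FCA: the seller delivers export-cleared goods to the carrier; the buyer bears costs from that point.
Already in the invoice (seller's account under FCA): inland to port, export clearance — exclude.
CIF value = FCA price + origin terminal + freight + insurance = 226964.04 + 855.35 + 3469.84 + 57.46 = 231346.69
Ad valorem component: 231346.69 × 17.5% = 40485.67
Specific component: 14194 × 2.80 = 39743.20
Import duty = 40485.67 + 39743.20 = 80228.87
Buyer bears: origin terminal 855.35 + freight 3469.84 + insurance 57.46 + brokerage 105.95 + duty 80228.87 = 84717.47
Landed cost = invoice 226964.04 + 84717.47 = 311681.51

Total landed cost: EUR 311681.51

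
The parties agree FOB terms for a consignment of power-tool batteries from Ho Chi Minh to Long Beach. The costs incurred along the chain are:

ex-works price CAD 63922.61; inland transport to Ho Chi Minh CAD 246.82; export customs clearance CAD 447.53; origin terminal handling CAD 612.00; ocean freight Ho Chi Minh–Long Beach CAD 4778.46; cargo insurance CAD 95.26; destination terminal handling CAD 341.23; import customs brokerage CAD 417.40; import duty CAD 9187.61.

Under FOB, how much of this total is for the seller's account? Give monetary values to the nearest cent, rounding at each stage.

FOB: the seller bears costs until goods are on board at the origin port; the buyer bears freight, insurance and all costs thereafter.
Seller's account: goods 63922.61 + inland to port 246.82 + export clearance 447.53 + origin terminal 612.00 = 65228.96
Buyer's account: freight 4778.46 + insurance 95.26 + destination terminal 341.23 + brokerage 417.40 + duty 9187.61 = 14819.96

Seller's account: CAD 65228.96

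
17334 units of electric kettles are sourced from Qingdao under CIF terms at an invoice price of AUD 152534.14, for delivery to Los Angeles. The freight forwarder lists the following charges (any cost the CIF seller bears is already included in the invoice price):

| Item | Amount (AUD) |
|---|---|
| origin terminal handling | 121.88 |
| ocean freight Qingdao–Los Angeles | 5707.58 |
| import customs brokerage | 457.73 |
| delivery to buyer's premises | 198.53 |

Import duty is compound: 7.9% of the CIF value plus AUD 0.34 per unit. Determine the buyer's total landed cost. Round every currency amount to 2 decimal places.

CIF: the seller pays costs through ocean freight and marine insurance to the destination port.
Already in the invoice (seller's account under CIF): origin terminal, freight — exclude.
The CIF price already equals the CIF value: 152534.14
Ad valorem component: 152534.14 × 7.9% = 12050.20
Specific component: 17334 × 0.34 = 5893.56
Import duty = 12050.20 + 5893.56 = 17943.76
Buyer bears: brokerage 457.73 + delivery 198.53 + duty 17943.76 = 18600.02
Landed cost = invoice 152534.14 + 18600.02 = 171134.16

Total landed cost: AUD 171134.16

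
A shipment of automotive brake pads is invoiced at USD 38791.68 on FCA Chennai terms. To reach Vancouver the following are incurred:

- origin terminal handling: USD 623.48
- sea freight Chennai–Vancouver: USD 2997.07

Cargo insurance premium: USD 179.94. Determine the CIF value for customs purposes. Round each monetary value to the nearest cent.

CIF value: USD 42592.17

CIF = FCA price + pre-shipment costs + freight + insurance
CIF = 38791.68 + 623.48 + 2997.07 + 179.94 = 42592.17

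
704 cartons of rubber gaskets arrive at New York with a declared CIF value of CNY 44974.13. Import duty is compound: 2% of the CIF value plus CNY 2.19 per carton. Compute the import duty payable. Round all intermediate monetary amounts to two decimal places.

Ad valorem component: 44974.13 × 2% = 899.48
Specific component: 704 × 2.19 = 1541.76
Import duty = 899.48 + 1541.76 = 2441.24

Import duty: CNY 2441.24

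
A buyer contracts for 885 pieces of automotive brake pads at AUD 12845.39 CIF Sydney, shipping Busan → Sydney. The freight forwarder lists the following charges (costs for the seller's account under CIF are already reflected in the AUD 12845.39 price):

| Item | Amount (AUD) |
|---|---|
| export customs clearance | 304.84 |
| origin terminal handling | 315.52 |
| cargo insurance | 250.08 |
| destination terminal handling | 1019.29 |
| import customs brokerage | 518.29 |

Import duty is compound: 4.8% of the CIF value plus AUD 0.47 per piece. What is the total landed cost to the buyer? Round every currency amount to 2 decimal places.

Total landed cost: AUD 15415.50

CIF: the seller pays costs through ocean freight and marine insurance to the destination port.
Already in the invoice (seller's account under CIF): export clearance, origin terminal, insurance — exclude.
The CIF price already equals the CIF value: 12845.39
Ad valorem component: 12845.39 × 4.8% = 616.58
Specific component: 885 × 0.47 = 415.95
Import duty = 616.58 + 415.95 = 1032.53
Buyer bears: destination terminal 1019.29 + brokerage 518.29 + duty 1032.53 = 2570.11
Landed cost = invoice 12845.39 + 2570.11 = 15415.50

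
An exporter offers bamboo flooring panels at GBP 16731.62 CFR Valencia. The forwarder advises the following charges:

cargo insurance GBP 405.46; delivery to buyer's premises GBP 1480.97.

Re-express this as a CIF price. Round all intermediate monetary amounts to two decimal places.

Not relevant to the conversion: delivery — on the buyer under both terms; not part of either seller's price.
From CFR to CIF, the seller additionally bears: insurance.
CIF price = 16731.62 + 405.46 = 17137.08

CIF price: GBP 17137.08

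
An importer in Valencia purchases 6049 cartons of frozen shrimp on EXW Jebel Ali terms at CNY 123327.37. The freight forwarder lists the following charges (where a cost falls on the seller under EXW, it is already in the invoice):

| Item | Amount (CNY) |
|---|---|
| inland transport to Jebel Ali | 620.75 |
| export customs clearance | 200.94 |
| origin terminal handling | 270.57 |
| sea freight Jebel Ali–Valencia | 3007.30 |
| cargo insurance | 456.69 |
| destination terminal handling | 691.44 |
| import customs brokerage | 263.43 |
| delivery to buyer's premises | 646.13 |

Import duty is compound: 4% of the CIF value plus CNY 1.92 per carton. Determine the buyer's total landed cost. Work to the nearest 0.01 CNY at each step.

Total landed cost: CNY 146214.04

EXW: the seller makes goods available at their premises; the buyer bears all onward costs.
CIF value = EXW price + inland to port + export clearance + origin terminal + freight + insurance = 123327.37 + 620.75 + 200.94 + 270.57 + 3007.30 + 456.69 = 127883.62
Ad valorem component: 127883.62 × 4% = 5115.34
Specific component: 6049 × 1.92 = 11614.08
Import duty = 5115.34 + 11614.08 = 16729.42
Buyer bears: inland to port 620.75 + export clearance 200.94 + origin terminal 270.57 + freight 3007.30 + insurance 456.69 + destination terminal 691.44 + brokerage 263.43 + delivery 646.13 + duty 16729.42 = 22886.67
Landed cost = invoice 123327.37 + 22886.67 = 146214.04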